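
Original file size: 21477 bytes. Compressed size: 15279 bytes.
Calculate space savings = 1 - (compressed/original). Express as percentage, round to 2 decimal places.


ratio = compressed/original = 15279/21477 = 0.711412
savings = 1 - ratio = 1 - 0.711412 = 0.288588
as a percentage: 0.288588 * 100 = 28.86%

Space savings = 1 - 15279/21477 = 28.86%


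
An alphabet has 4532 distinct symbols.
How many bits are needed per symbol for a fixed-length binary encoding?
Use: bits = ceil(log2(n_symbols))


log2(4532) = 12.1459
Bracket: 2^12 = 4096 < 4532 <= 2^13 = 8192
So ceil(log2(4532)) = 13

bits = ceil(log2(4532)) = ceil(12.1459) = 13 bits


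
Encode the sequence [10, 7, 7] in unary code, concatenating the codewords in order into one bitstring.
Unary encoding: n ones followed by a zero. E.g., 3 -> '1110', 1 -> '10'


Encode each number as n ones followed by a terminating 0:
  10 -> 11111111110 (11 bits)
  7 -> 11111110 (8 bits)
  7 -> 11111110 (8 bits)
Total length = 11 + 8 + 8 = 27 bits.

Unary([10, 7, 7]) = 111111111101111111011111110 (27 bits)


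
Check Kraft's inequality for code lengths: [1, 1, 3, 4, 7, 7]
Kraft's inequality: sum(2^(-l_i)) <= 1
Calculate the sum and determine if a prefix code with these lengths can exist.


Sum = 2^(-1) + 2^(-1) + 2^(-3) + 2^(-4) + 2^(-7) + 2^(-7)
    = 0.5 + 0.5 + 0.125 + 0.0625 + 0.0078125 + 0.0078125
    = 154/128 = 1.203125
Since 1.203125 > 1, Kraft's inequality is NOT satisfied.
A prefix code with these lengths CANNOT exist.

Kraft sum = 1.203125. Not satisfied.


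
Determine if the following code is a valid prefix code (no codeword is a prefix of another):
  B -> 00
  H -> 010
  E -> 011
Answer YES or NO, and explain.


Checking each pair (does one codeword prefix another?):
  B='00' vs H='010': no prefix
  B='00' vs E='011': no prefix
  H='010' vs B='00': no prefix
  H='010' vs E='011': no prefix
  E='011' vs B='00': no prefix
  E='011' vs H='010': no prefix
No violation found over all pairs.

YES -- this is a valid prefix code. No codeword is a prefix of any other codeword.


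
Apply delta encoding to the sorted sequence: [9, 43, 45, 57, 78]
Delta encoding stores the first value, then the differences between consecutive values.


First value: 9
Deltas:
  43 - 9 = 34
  45 - 43 = 2
  57 - 45 = 12
  78 - 57 = 21


Delta encoded: [9, 34, 2, 12, 21]


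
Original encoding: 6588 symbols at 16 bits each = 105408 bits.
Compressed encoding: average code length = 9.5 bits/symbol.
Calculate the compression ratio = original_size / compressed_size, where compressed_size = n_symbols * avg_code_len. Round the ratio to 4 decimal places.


original_size = n_symbols * orig_bits = 6588 * 16 = 105408 bits
compressed_size = n_symbols * avg_code_len = 6588 * 9.5 = 62586.0 bits
ratio = original_size / compressed_size = 105408 / 62586.0 = 1.6842

Compression ratio = 1.6842


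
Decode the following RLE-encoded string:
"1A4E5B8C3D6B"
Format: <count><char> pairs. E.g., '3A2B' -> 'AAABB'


Expanding each <count><char> pair:
  1A -> 'A'
  4E -> 'EEEE'
  5B -> 'BBBBB'
  8C -> 'CCCCCCCC'
  3D -> 'DDD'
  6B -> 'BBBBBB'

Decoded = AEEEEBBBBBCCCCCCCCDDDBBBBBB


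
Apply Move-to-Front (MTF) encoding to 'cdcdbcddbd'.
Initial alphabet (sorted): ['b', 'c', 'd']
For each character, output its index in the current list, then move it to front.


MTF encoding:
'c': index 1 in ['b', 'c', 'd'] -> ['c', 'b', 'd']
'd': index 2 in ['c', 'b', 'd'] -> ['d', 'c', 'b']
'c': index 1 in ['d', 'c', 'b'] -> ['c', 'd', 'b']
'd': index 1 in ['c', 'd', 'b'] -> ['d', 'c', 'b']
'b': index 2 in ['d', 'c', 'b'] -> ['b', 'd', 'c']
'c': index 2 in ['b', 'd', 'c'] -> ['c', 'b', 'd']
'd': index 2 in ['c', 'b', 'd'] -> ['d', 'c', 'b']
'd': index 0 in ['d', 'c', 'b'] -> ['d', 'c', 'b']
'b': index 2 in ['d', 'c', 'b'] -> ['b', 'd', 'c']
'd': index 1 in ['b', 'd', 'c'] -> ['d', 'b', 'c']


Output: [1, 2, 1, 1, 2, 2, 2, 0, 2, 1]


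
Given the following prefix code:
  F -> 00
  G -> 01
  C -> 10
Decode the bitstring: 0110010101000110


Decoding step by step:
Bits 01 -> G
Bits 10 -> C
Bits 01 -> G
Bits 01 -> G
Bits 01 -> G
Bits 00 -> F
Bits 01 -> G
Bits 10 -> C


Decoded message: GCGGGFGC


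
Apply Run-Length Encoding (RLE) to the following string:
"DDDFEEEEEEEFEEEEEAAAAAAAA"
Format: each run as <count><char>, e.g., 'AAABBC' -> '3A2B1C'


Scanning runs left to right:
  i=0: run of 'D' x 3 -> '3D'
  i=3: run of 'F' x 1 -> '1F'
  i=4: run of 'E' x 7 -> '7E'
  i=11: run of 'F' x 1 -> '1F'
  i=12: run of 'E' x 5 -> '5E'
  i=17: run of 'A' x 8 -> '8A'

RLE = 3D1F7E1F5E8A


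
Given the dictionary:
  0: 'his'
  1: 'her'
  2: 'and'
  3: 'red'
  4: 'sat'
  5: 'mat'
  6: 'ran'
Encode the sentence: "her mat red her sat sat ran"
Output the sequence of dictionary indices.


Look up each word in the dictionary:
  'her' -> 1
  'mat' -> 5
  'red' -> 3
  'her' -> 1
  'sat' -> 4
  'sat' -> 4
  'ran' -> 6

Encoded: [1, 5, 3, 1, 4, 4, 6]


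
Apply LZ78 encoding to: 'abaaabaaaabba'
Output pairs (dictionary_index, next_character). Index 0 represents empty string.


LZ78 encoding steps:
Dictionary: {0: ''}
Step 1: w='' (idx 0), next='a' -> output (0, 'a'), add 'a' as idx 1
Step 2: w='' (idx 0), next='b' -> output (0, 'b'), add 'b' as idx 2
Step 3: w='a' (idx 1), next='a' -> output (1, 'a'), add 'aa' as idx 3
Step 4: w='a' (idx 1), next='b' -> output (1, 'b'), add 'ab' as idx 4
Step 5: w='aa' (idx 3), next='a' -> output (3, 'a'), add 'aaa' as idx 5
Step 6: w='ab' (idx 4), next='b' -> output (4, 'b'), add 'abb' as idx 6
Step 7: w='a' (idx 1), end of input -> output (1, '')


Encoded: [(0, 'a'), (0, 'b'), (1, 'a'), (1, 'b'), (3, 'a'), (4, 'b'), (1, '')]


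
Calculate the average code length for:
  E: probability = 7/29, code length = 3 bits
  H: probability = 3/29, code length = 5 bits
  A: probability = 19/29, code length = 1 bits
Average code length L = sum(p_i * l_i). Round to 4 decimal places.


Weighted contributions p_i * l_i:
  E: (7/29) * 3 = 21/29
  H: (3/29) * 5 = 15/29
  A: (19/29) * 1 = 19/29
Sum = (21 + 15 + 19)/29 = 55/29

L = 55/29 = 1.8966 bits/symbol


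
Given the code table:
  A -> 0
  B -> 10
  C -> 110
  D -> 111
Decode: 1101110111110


Decoding:
110 -> C
111 -> D
0 -> A
111 -> D
110 -> C


Result: CDADC


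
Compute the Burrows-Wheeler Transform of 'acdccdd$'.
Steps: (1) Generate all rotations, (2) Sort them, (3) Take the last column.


Rotations (sorted):
  0: $acdccdd -> last char: d
  1: acdccdd$ -> last char: $
  2: ccdd$acd -> last char: d
  3: cdccdd$a -> last char: a
  4: cdd$acdc -> last char: c
  5: d$acdccd -> last char: d
  6: dccdd$ac -> last char: c
  7: dd$acdcc -> last char: c


BWT = d$dacdcc


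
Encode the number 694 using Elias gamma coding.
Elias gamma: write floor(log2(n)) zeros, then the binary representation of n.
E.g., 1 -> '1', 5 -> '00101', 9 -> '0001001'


num_bits = floor(log2(694)) + 1 = 10
leading_zeros = num_bits - 1 = 9
binary(694) = 1010110110

Elias gamma(694) = '000000000' + '1010110110' = 0000000001010110110 (19 bits)


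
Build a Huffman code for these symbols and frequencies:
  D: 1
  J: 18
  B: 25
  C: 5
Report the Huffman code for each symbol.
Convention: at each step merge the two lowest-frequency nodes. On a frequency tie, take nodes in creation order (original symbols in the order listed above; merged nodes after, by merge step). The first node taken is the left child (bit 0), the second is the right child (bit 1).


Huffman tree construction:
Step 1: Merge D(1) + C(5) = 6
Step 2: Merge (D+C)(6) + J(18) = 24
Step 3: Merge ((D+C)+J)(24) + B(25) = 49
Read each symbol's code off the tree from the root (left child = 0, right child = 1).

Codes:
  D: 000 (length 3)
  J: 01 (length 2)
  B: 1 (length 1)
  C: 001 (length 3)
Average code length: 79/49 = 1.6122 bits/symbol


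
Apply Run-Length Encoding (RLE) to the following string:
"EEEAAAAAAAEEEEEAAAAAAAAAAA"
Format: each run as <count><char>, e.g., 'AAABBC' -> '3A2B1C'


Scanning runs left to right:
  i=0: run of 'E' x 3 -> '3E'
  i=3: run of 'A' x 7 -> '7A'
  i=10: run of 'E' x 5 -> '5E'
  i=15: run of 'A' x 11 -> '11A'

RLE = 3E7A5E11A


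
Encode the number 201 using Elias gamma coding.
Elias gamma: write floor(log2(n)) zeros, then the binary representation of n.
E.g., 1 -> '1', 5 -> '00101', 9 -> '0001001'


num_bits = floor(log2(201)) + 1 = 8
leading_zeros = num_bits - 1 = 7
binary(201) = 11001001

Elias gamma(201) = '0000000' + '11001001' = 000000011001001 (15 bits)


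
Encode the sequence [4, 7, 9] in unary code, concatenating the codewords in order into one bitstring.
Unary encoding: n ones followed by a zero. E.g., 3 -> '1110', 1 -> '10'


Encode each number as n ones followed by a terminating 0:
  4 -> 11110 (5 bits)
  7 -> 11111110 (8 bits)
  9 -> 1111111110 (10 bits)
Total length = 5 + 8 + 10 = 23 bits.

Unary([4, 7, 9]) = 11110111111101111111110 (23 bits)


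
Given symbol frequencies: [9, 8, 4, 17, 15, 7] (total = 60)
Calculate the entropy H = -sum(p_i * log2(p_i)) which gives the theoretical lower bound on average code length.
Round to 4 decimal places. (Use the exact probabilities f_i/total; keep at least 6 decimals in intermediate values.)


Per-symbol terms -p_i * log2(p_i) with p_i = f_i/60:
  p = 9/60 = 0.150000: log2(p) = -2.736966, -p*log2(p) = 0.410545
  p = 8/60 = 0.133333: log2(p) = -2.906891, -p*log2(p) = 0.387585
  p = 4/60 = 0.066667: log2(p) = -3.906891, -p*log2(p) = 0.260459
  p = 17/60 = 0.283333: log2(p) = -1.819428, -p*log2(p) = 0.515505
  p = 15/60 = 0.250000: log2(p) = -2.000000, -p*log2(p) = 0.500000
  p = 7/60 = 0.116667: log2(p) = -3.099536, -p*log2(p) = 0.361612
H = 0.410545 + 0.387585 + 0.260459 + 0.515505 + 0.500000 + 0.361612 = 2.435706

H = 2.4357 bits/symbol


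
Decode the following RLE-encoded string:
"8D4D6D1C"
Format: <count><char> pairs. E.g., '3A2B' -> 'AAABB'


Expanding each <count><char> pair:
  8D -> 'DDDDDDDD'
  4D -> 'DDDD'
  6D -> 'DDDDDD'
  1C -> 'C'

Decoded = DDDDDDDDDDDDDDDDDDC


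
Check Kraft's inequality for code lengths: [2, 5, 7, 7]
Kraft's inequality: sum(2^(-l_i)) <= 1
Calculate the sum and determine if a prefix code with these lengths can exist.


Sum = 2^(-2) + 2^(-5) + 2^(-7) + 2^(-7)
    = 0.25 + 0.03125 + 0.0078125 + 0.0078125
    = 38/128 = 0.296875
Since 0.296875 <= 1, Kraft's inequality IS satisfied.
A prefix code with these lengths CAN exist.

Kraft sum = 0.296875. Satisfied.


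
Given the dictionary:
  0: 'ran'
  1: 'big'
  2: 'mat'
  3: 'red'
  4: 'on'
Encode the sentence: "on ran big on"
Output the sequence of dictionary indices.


Look up each word in the dictionary:
  'on' -> 4
  'ran' -> 0
  'big' -> 1
  'on' -> 4

Encoded: [4, 0, 1, 4]


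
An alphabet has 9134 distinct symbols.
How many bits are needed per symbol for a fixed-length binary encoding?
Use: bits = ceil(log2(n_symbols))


log2(9134) = 13.157
Bracket: 2^13 = 8192 < 9134 <= 2^14 = 16384
So ceil(log2(9134)) = 14

bits = ceil(log2(9134)) = ceil(13.157) = 14 bits


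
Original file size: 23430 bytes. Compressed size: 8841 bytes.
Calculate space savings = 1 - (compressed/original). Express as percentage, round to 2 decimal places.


ratio = compressed/original = 8841/23430 = 0.377337
savings = 1 - ratio = 1 - 0.377337 = 0.622663
as a percentage: 0.622663 * 100 = 62.27%

Space savings = 1 - 8841/23430 = 62.27%


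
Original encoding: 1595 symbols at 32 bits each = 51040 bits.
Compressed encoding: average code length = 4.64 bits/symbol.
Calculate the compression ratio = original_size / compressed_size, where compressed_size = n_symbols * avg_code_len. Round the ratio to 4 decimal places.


original_size = n_symbols * orig_bits = 1595 * 32 = 51040 bits
compressed_size = n_symbols * avg_code_len = 1595 * 4.64 = 7400.8 bits
ratio = original_size / compressed_size = 51040 / 7400.8 = 6.8966

Compression ratio = 6.8966


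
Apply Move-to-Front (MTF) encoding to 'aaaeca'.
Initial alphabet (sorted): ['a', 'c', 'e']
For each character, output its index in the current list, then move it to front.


MTF encoding:
'a': index 0 in ['a', 'c', 'e'] -> ['a', 'c', 'e']
'a': index 0 in ['a', 'c', 'e'] -> ['a', 'c', 'e']
'a': index 0 in ['a', 'c', 'e'] -> ['a', 'c', 'e']
'e': index 2 in ['a', 'c', 'e'] -> ['e', 'a', 'c']
'c': index 2 in ['e', 'a', 'c'] -> ['c', 'e', 'a']
'a': index 2 in ['c', 'e', 'a'] -> ['a', 'c', 'e']


Output: [0, 0, 0, 2, 2, 2]


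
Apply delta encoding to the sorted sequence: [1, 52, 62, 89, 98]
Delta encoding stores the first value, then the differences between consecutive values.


First value: 1
Deltas:
  52 - 1 = 51
  62 - 52 = 10
  89 - 62 = 27
  98 - 89 = 9


Delta encoded: [1, 51, 10, 27, 9]


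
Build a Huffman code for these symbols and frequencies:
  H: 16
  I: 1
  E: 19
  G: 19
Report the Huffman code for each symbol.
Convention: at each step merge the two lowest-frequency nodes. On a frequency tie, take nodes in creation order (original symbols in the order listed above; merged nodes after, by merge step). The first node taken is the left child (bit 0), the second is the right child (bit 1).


Huffman tree construction:
Step 1: Merge I(1) + H(16) = 17
Step 2: Merge (I+H)(17) + E(19) = 36
Step 3: Merge G(19) + ((I+H)+E)(36) = 55
Read each symbol's code off the tree from the root (left child = 0, right child = 1).

Codes:
  H: 101 (length 3)
  I: 100 (length 3)
  E: 11 (length 2)
  G: 0 (length 1)
Average code length: 108/55 = 1.9636 bits/symbol


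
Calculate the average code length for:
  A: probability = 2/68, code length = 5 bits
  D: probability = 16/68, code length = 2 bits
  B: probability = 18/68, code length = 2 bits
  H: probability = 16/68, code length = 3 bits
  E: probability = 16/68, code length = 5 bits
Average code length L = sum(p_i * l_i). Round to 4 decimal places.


Weighted contributions p_i * l_i:
  A: (2/68) * 5 = 10/68
  D: (16/68) * 2 = 32/68
  B: (18/68) * 2 = 36/68
  H: (16/68) * 3 = 48/68
  E: (16/68) * 5 = 80/68
Sum = (10 + 32 + 36 + 48 + 80)/68 = 206/68

L = 206/68 = 3.0294 bits/symbol


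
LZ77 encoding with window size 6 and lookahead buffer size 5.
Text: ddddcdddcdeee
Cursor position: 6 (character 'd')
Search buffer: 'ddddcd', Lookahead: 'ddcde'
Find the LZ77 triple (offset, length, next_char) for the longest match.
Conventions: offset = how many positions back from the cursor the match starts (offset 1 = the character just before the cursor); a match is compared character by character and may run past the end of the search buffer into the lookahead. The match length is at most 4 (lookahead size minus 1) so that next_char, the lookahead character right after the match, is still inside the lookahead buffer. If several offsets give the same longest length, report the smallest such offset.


Try each offset into the search buffer:
  offset=1 (pos 5, char 'd'): match length 2
  offset=2 (pos 4, char 'c'): match length 0
  offset=3 (pos 3, char 'd'): match length 1
  offset=4 (pos 2, char 'd'): match length 4
  offset=5 (pos 1, char 'd'): match length 2
  offset=6 (pos 0, char 'd'): match length 2
Longest match has length 4 at offset 4.
next_char = character at position 6 + 4 = 10 -> 'e'

Best match: offset=4, length=4 (matching 'ddcd' starting at position 2)
LZ77 triple: (4, 4, 'e')


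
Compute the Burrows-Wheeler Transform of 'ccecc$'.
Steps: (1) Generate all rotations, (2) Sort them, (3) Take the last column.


Rotations (sorted):
  0: $ccecc -> last char: c
  1: c$ccec -> last char: c
  2: cc$cce -> last char: e
  3: ccecc$ -> last char: $
  4: cecc$c -> last char: c
  5: ecc$cc -> last char: c


BWT = cce$cc


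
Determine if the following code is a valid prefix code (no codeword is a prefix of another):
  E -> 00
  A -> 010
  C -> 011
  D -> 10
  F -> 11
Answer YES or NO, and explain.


Checking each pair (does one codeword prefix another?):
  E='00' vs A='010': no prefix
  E='00' vs C='011': no prefix
  E='00' vs D='10': no prefix
  E='00' vs F='11': no prefix
  A='010' vs E='00': no prefix
  A='010' vs C='011': no prefix
  A='010' vs D='10': no prefix
  A='010' vs F='11': no prefix
  C='011' vs E='00': no prefix
  C='011' vs A='010': no prefix
  C='011' vs D='10': no prefix
  C='011' vs F='11': no prefix
  D='10' vs E='00': no prefix
  D='10' vs A='010': no prefix
  D='10' vs C='011': no prefix
  D='10' vs F='11': no prefix
  F='11' vs E='00': no prefix
  F='11' vs A='010': no prefix
  F='11' vs C='011': no prefix
  F='11' vs D='10': no prefix
No violation found over all pairs.

YES -- this is a valid prefix code. No codeword is a prefix of any other codeword.


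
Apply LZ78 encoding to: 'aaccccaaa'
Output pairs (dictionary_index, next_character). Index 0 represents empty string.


LZ78 encoding steps:
Dictionary: {0: ''}
Step 1: w='' (idx 0), next='a' -> output (0, 'a'), add 'a' as idx 1
Step 2: w='a' (idx 1), next='c' -> output (1, 'c'), add 'ac' as idx 2
Step 3: w='' (idx 0), next='c' -> output (0, 'c'), add 'c' as idx 3
Step 4: w='c' (idx 3), next='c' -> output (3, 'c'), add 'cc' as idx 4
Step 5: w='a' (idx 1), next='a' -> output (1, 'a'), add 'aa' as idx 5
Step 6: w='a' (idx 1), end of input -> output (1, '')


Encoded: [(0, 'a'), (1, 'c'), (0, 'c'), (3, 'c'), (1, 'a'), (1, '')]


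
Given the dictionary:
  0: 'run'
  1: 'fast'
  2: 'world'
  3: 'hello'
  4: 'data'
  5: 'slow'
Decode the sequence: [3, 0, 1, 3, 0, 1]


Look up each index in the dictionary:
  3 -> 'hello'
  0 -> 'run'
  1 -> 'fast'
  3 -> 'hello'
  0 -> 'run'
  1 -> 'fast'

Decoded: "hello run fast hello run fast"


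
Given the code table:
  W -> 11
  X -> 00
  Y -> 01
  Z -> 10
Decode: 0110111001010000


Decoding:
01 -> Y
10 -> Z
11 -> W
10 -> Z
01 -> Y
01 -> Y
00 -> X
00 -> X


Result: YZWZYYXX


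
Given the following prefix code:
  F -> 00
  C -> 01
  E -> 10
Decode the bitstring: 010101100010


Decoding step by step:
Bits 01 -> C
Bits 01 -> C
Bits 01 -> C
Bits 10 -> E
Bits 00 -> F
Bits 10 -> E


Decoded message: CCCEFE


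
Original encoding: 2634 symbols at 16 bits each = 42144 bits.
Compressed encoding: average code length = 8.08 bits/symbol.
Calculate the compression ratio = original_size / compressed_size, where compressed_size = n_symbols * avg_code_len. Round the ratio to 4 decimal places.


original_size = n_symbols * orig_bits = 2634 * 16 = 42144 bits
compressed_size = n_symbols * avg_code_len = 2634 * 8.08 = 21282.72 bits
ratio = original_size / compressed_size = 42144 / 21282.72 = 1.9802

Compression ratio = 1.9802


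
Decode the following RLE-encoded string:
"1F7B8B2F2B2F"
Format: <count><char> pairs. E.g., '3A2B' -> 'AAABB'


Expanding each <count><char> pair:
  1F -> 'F'
  7B -> 'BBBBBBB'
  8B -> 'BBBBBBBB'
  2F -> 'FF'
  2B -> 'BB'
  2F -> 'FF'

Decoded = FBBBBBBBBBBBBBBBFFBBFF


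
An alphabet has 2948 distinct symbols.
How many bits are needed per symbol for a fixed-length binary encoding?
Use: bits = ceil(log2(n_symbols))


log2(2948) = 11.5255
Bracket: 2^11 = 2048 < 2948 <= 2^12 = 4096
So ceil(log2(2948)) = 12

bits = ceil(log2(2948)) = ceil(11.5255) = 12 bits


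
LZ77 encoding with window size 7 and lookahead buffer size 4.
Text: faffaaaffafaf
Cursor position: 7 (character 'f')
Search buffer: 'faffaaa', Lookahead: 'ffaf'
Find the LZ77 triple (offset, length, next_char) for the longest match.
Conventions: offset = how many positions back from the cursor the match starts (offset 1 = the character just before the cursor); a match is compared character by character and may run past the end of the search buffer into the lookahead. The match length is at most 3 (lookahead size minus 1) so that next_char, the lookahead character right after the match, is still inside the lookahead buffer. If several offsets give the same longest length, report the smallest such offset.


Try each offset into the search buffer:
  offset=1 (pos 6, char 'a'): match length 0
  offset=2 (pos 5, char 'a'): match length 0
  offset=3 (pos 4, char 'a'): match length 0
  offset=4 (pos 3, char 'f'): match length 1
  offset=5 (pos 2, char 'f'): match length 3
  offset=6 (pos 1, char 'a'): match length 0
  offset=7 (pos 0, char 'f'): match length 1
Longest match has length 3 at offset 5.
next_char = character at position 7 + 3 = 10 -> 'f'

Best match: offset=5, length=3 (matching 'ffa' starting at position 2)
LZ77 triple: (5, 3, 'f')


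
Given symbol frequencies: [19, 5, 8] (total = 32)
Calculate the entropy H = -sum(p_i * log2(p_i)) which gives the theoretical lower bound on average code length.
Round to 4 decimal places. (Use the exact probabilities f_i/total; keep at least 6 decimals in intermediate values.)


Per-symbol terms -p_i * log2(p_i) with p_i = f_i/32:
  p = 19/32 = 0.593750: log2(p) = -0.752072, -p*log2(p) = 0.446543
  p = 5/32 = 0.156250: log2(p) = -2.678072, -p*log2(p) = 0.418449
  p = 8/32 = 0.250000: log2(p) = -2.000000, -p*log2(p) = 0.500000
H = 0.446543 + 0.418449 + 0.500000 = 1.364992

H = 1.365 bits/symbol


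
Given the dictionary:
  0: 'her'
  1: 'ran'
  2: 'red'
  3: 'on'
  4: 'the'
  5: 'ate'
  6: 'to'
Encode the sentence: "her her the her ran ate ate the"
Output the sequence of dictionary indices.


Look up each word in the dictionary:
  'her' -> 0
  'her' -> 0
  'the' -> 4
  'her' -> 0
  'ran' -> 1
  'ate' -> 5
  'ate' -> 5
  'the' -> 4

Encoded: [0, 0, 4, 0, 1, 5, 5, 4]


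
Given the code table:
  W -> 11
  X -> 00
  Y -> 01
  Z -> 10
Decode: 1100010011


Decoding:
11 -> W
00 -> X
01 -> Y
00 -> X
11 -> W


Result: WXYXW


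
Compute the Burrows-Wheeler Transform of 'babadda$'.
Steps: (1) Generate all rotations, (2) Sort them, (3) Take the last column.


Rotations (sorted):
  0: $babadda -> last char: a
  1: a$babadd -> last char: d
  2: abadda$b -> last char: b
  3: adda$bab -> last char: b
  4: babadda$ -> last char: $
  5: badda$ba -> last char: a
  6: da$babad -> last char: d
  7: dda$baba -> last char: a


BWT = adbb$ada


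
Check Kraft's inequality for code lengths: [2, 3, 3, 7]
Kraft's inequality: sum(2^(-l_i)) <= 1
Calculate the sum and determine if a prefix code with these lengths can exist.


Sum = 2^(-2) + 2^(-3) + 2^(-3) + 2^(-7)
    = 0.25 + 0.125 + 0.125 + 0.0078125
    = 65/128 = 0.5078125
Since 0.5078125 <= 1, Kraft's inequality IS satisfied.
A prefix code with these lengths CAN exist.

Kraft sum = 0.5078125. Satisfied.


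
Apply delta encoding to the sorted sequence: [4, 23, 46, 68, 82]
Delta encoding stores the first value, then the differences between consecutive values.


First value: 4
Deltas:
  23 - 4 = 19
  46 - 23 = 23
  68 - 46 = 22
  82 - 68 = 14


Delta encoded: [4, 19, 23, 22, 14]


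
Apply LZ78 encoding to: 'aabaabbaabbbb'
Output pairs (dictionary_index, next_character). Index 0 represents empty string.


LZ78 encoding steps:
Dictionary: {0: ''}
Step 1: w='' (idx 0), next='a' -> output (0, 'a'), add 'a' as idx 1
Step 2: w='a' (idx 1), next='b' -> output (1, 'b'), add 'ab' as idx 2
Step 3: w='a' (idx 1), next='a' -> output (1, 'a'), add 'aa' as idx 3
Step 4: w='' (idx 0), next='b' -> output (0, 'b'), add 'b' as idx 4
Step 5: w='b' (idx 4), next='a' -> output (4, 'a'), add 'ba' as idx 5
Step 6: w='ab' (idx 2), next='b' -> output (2, 'b'), add 'abb' as idx 6
Step 7: w='b' (idx 4), next='b' -> output (4, 'b'), add 'bb' as idx 7


Encoded: [(0, 'a'), (1, 'b'), (1, 'a'), (0, 'b'), (4, 'a'), (2, 'b'), (4, 'b')]


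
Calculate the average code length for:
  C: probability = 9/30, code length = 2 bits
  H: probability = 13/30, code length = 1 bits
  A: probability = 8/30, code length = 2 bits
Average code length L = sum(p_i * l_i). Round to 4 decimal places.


Weighted contributions p_i * l_i:
  C: (9/30) * 2 = 18/30
  H: (13/30) * 1 = 13/30
  A: (8/30) * 2 = 16/30
Sum = (18 + 13 + 16)/30 = 47/30

L = 47/30 = 1.5667 bits/symbol


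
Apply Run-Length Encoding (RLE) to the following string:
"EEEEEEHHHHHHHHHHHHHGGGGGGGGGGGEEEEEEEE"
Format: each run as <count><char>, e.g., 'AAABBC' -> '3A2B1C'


Scanning runs left to right:
  i=0: run of 'E' x 6 -> '6E'
  i=6: run of 'H' x 13 -> '13H'
  i=19: run of 'G' x 11 -> '11G'
  i=30: run of 'E' x 8 -> '8E'

RLE = 6E13H11G8E


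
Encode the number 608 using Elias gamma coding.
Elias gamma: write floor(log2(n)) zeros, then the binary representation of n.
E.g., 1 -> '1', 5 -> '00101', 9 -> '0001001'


num_bits = floor(log2(608)) + 1 = 10
leading_zeros = num_bits - 1 = 9
binary(608) = 1001100000

Elias gamma(608) = '000000000' + '1001100000' = 0000000001001100000 (19 bits)


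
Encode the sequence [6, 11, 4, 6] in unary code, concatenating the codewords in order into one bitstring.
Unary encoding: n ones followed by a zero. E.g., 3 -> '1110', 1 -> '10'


Encode each number as n ones followed by a terminating 0:
  6 -> 1111110 (7 bits)
  11 -> 111111111110 (12 bits)
  4 -> 11110 (5 bits)
  6 -> 1111110 (7 bits)
Total length = 7 + 12 + 5 + 7 = 31 bits.

Unary([6, 11, 4, 6]) = 1111110111111111110111101111110 (31 bits)


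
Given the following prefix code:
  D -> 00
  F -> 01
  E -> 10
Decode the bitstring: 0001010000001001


Decoding step by step:
Bits 00 -> D
Bits 01 -> F
Bits 01 -> F
Bits 00 -> D
Bits 00 -> D
Bits 00 -> D
Bits 10 -> E
Bits 01 -> F


Decoded message: DFFDDDEF


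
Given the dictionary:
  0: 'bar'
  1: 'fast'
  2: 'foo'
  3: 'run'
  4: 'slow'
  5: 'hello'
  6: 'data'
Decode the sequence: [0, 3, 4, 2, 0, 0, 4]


Look up each index in the dictionary:
  0 -> 'bar'
  3 -> 'run'
  4 -> 'slow'
  2 -> 'foo'
  0 -> 'bar'
  0 -> 'bar'
  4 -> 'slow'

Decoded: "bar run slow foo bar bar slow"


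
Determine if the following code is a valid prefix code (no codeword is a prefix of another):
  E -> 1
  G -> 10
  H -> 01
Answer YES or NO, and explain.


Checking each pair (does one codeword prefix another?):
  E='1' vs G='10': prefix -- VIOLATION

NO -- this is NOT a valid prefix code. E (1) is a prefix of G (10).


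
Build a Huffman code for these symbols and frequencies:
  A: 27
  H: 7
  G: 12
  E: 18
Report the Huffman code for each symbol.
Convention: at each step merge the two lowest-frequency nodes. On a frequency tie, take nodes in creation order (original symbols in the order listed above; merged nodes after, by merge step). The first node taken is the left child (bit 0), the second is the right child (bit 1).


Huffman tree construction:
Step 1: Merge H(7) + G(12) = 19
Step 2: Merge E(18) + (H+G)(19) = 37
Step 3: Merge A(27) + (E+(H+G))(37) = 64
Read each symbol's code off the tree from the root (left child = 0, right child = 1).

Codes:
  A: 0 (length 1)
  H: 110 (length 3)
  G: 111 (length 3)
  E: 10 (length 2)
Average code length: 120/64 = 1.8750 bits/symbol


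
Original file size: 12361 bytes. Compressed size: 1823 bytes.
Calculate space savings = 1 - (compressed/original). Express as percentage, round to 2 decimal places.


ratio = compressed/original = 1823/12361 = 0.14748
savings = 1 - ratio = 1 - 0.14748 = 0.85252
as a percentage: 0.85252 * 100 = 85.25%

Space savings = 1 - 1823/12361 = 85.25%


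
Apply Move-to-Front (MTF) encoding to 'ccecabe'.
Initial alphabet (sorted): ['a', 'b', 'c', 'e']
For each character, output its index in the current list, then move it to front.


MTF encoding:
'c': index 2 in ['a', 'b', 'c', 'e'] -> ['c', 'a', 'b', 'e']
'c': index 0 in ['c', 'a', 'b', 'e'] -> ['c', 'a', 'b', 'e']
'e': index 3 in ['c', 'a', 'b', 'e'] -> ['e', 'c', 'a', 'b']
'c': index 1 in ['e', 'c', 'a', 'b'] -> ['c', 'e', 'a', 'b']
'a': index 2 in ['c', 'e', 'a', 'b'] -> ['a', 'c', 'e', 'b']
'b': index 3 in ['a', 'c', 'e', 'b'] -> ['b', 'a', 'c', 'e']
'e': index 3 in ['b', 'a', 'c', 'e'] -> ['e', 'b', 'a', 'c']


Output: [2, 0, 3, 1, 2, 3, 3]


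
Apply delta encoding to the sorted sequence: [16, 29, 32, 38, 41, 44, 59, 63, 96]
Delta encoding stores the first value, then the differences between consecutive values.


First value: 16
Deltas:
  29 - 16 = 13
  32 - 29 = 3
  38 - 32 = 6
  41 - 38 = 3
  44 - 41 = 3
  59 - 44 = 15
  63 - 59 = 4
  96 - 63 = 33


Delta encoded: [16, 13, 3, 6, 3, 3, 15, 4, 33]


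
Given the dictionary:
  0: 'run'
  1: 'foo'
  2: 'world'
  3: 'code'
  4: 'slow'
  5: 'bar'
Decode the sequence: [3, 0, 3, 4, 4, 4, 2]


Look up each index in the dictionary:
  3 -> 'code'
  0 -> 'run'
  3 -> 'code'
  4 -> 'slow'
  4 -> 'slow'
  4 -> 'slow'
  2 -> 'world'

Decoded: "code run code slow slow slow world"


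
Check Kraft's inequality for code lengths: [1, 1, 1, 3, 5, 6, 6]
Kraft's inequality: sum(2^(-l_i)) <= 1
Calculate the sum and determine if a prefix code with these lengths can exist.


Sum = 2^(-1) + 2^(-1) + 2^(-1) + 2^(-3) + 2^(-5) + 2^(-6) + 2^(-6)
    = 0.5 + 0.5 + 0.5 + 0.125 + 0.03125 + 0.015625 + 0.015625
    = 108/64 = 1.6875
Since 1.6875 > 1, Kraft's inequality is NOT satisfied.
A prefix code with these lengths CANNOT exist.

Kraft sum = 1.6875. Not satisfied.


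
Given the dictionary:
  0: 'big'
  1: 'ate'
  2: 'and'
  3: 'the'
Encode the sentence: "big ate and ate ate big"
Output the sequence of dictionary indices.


Look up each word in the dictionary:
  'big' -> 0
  'ate' -> 1
  'and' -> 2
  'ate' -> 1
  'ate' -> 1
  'big' -> 0

Encoded: [0, 1, 2, 1, 1, 0]


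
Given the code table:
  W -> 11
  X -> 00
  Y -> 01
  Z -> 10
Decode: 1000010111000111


Decoding:
10 -> Z
00 -> X
01 -> Y
01 -> Y
11 -> W
00 -> X
01 -> Y
11 -> W


Result: ZXYYWXYW


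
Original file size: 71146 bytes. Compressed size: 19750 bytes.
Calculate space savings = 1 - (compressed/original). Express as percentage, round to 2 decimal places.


ratio = compressed/original = 19750/71146 = 0.277598
savings = 1 - ratio = 1 - 0.277598 = 0.722402
as a percentage: 0.722402 * 100 = 72.24%

Space savings = 1 - 19750/71146 = 72.24%


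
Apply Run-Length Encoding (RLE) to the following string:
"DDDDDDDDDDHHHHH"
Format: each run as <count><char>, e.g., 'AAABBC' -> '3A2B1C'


Scanning runs left to right:
  i=0: run of 'D' x 10 -> '10D'
  i=10: run of 'H' x 5 -> '5H'

RLE = 10D5H


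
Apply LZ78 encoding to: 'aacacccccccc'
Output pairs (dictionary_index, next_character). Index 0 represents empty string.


LZ78 encoding steps:
Dictionary: {0: ''}
Step 1: w='' (idx 0), next='a' -> output (0, 'a'), add 'a' as idx 1
Step 2: w='a' (idx 1), next='c' -> output (1, 'c'), add 'ac' as idx 2
Step 3: w='ac' (idx 2), next='c' -> output (2, 'c'), add 'acc' as idx 3
Step 4: w='' (idx 0), next='c' -> output (0, 'c'), add 'c' as idx 4
Step 5: w='c' (idx 4), next='c' -> output (4, 'c'), add 'cc' as idx 5
Step 6: w='cc' (idx 5), next='c' -> output (5, 'c'), add 'ccc' as idx 6


Encoded: [(0, 'a'), (1, 'c'), (2, 'c'), (0, 'c'), (4, 'c'), (5, 'c')]


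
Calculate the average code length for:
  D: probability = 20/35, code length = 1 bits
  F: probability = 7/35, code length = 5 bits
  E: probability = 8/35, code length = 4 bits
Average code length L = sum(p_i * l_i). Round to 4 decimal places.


Weighted contributions p_i * l_i:
  D: (20/35) * 1 = 20/35
  F: (7/35) * 5 = 35/35
  E: (8/35) * 4 = 32/35
Sum = (20 + 35 + 32)/35 = 87/35

L = 87/35 = 2.4857 bits/symbol


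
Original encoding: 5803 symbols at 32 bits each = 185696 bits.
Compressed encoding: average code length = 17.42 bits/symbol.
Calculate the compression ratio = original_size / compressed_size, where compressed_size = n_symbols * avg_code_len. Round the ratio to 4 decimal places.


original_size = n_symbols * orig_bits = 5803 * 32 = 185696 bits
compressed_size = n_symbols * avg_code_len = 5803 * 17.42 = 101088.26 bits
ratio = original_size / compressed_size = 185696 / 101088.26 = 1.837

Compression ratio = 1.837


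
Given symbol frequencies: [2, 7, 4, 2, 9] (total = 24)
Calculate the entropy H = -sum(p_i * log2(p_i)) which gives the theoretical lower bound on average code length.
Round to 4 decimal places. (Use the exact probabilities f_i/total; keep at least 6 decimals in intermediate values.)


Per-symbol terms -p_i * log2(p_i) with p_i = f_i/24:
  p = 2/24 = 0.083333: log2(p) = -3.584963, -p*log2(p) = 0.298747
  p = 7/24 = 0.291667: log2(p) = -1.777608, -p*log2(p) = 0.518469
  p = 4/24 = 0.166667: log2(p) = -2.584963, -p*log2(p) = 0.430827
  p = 2/24 = 0.083333: log2(p) = -3.584963, -p*log2(p) = 0.298747
  p = 9/24 = 0.375000: log2(p) = -1.415037, -p*log2(p) = 0.530639
H = 0.298747 + 0.518469 + 0.430827 + 0.298747 + 0.530639 = 2.077429

H = 2.0774 bits/symbol


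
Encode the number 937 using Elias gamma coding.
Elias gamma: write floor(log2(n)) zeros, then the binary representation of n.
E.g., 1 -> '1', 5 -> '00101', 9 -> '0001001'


num_bits = floor(log2(937)) + 1 = 10
leading_zeros = num_bits - 1 = 9
binary(937) = 1110101001

Elias gamma(937) = '000000000' + '1110101001' = 0000000001110101001 (19 bits)


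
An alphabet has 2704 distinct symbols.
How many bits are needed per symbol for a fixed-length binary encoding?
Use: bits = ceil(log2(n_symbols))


log2(2704) = 11.4009
Bracket: 2^11 = 2048 < 2704 <= 2^12 = 4096
So ceil(log2(2704)) = 12

bits = ceil(log2(2704)) = ceil(11.4009) = 12 bits


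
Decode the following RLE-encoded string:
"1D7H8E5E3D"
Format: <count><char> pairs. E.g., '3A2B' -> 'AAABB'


Expanding each <count><char> pair:
  1D -> 'D'
  7H -> 'HHHHHHH'
  8E -> 'EEEEEEEE'
  5E -> 'EEEEE'
  3D -> 'DDD'

Decoded = DHHHHHHHEEEEEEEEEEEEEDDD


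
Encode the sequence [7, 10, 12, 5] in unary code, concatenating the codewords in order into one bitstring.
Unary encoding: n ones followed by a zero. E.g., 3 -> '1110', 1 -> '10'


Encode each number as n ones followed by a terminating 0:
  7 -> 11111110 (8 bits)
  10 -> 11111111110 (11 bits)
  12 -> 1111111111110 (13 bits)
  5 -> 111110 (6 bits)
Total length = 8 + 11 + 13 + 6 = 38 bits.

Unary([7, 10, 12, 5]) = 11111110111111111101111111111110111110 (38 bits)


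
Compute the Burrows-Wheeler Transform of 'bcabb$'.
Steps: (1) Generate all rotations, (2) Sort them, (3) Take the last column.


Rotations (sorted):
  0: $bcabb -> last char: b
  1: abb$bc -> last char: c
  2: b$bcab -> last char: b
  3: bb$bca -> last char: a
  4: bcabb$ -> last char: $
  5: cabb$b -> last char: b


BWT = bcba$b


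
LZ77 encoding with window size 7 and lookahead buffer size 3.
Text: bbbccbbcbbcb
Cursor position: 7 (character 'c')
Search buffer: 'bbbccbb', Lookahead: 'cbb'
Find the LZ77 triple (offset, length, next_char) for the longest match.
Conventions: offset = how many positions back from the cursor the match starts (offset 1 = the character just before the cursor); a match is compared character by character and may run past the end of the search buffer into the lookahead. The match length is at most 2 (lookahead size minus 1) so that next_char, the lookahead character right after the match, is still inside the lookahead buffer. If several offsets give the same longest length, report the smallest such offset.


Try each offset into the search buffer:
  offset=1 (pos 6, char 'b'): match length 0
  offset=2 (pos 5, char 'b'): match length 0
  offset=3 (pos 4, char 'c'): match length 2
  offset=4 (pos 3, char 'c'): match length 1
  offset=5 (pos 2, char 'b'): match length 0
  offset=6 (pos 1, char 'b'): match length 0
  offset=7 (pos 0, char 'b'): match length 0
Longest match has length 2 at offset 3.
next_char = character at position 7 + 2 = 9 -> 'b'

Best match: offset=3, length=2 (matching 'cb' starting at position 4)
LZ77 triple: (3, 2, 'b')


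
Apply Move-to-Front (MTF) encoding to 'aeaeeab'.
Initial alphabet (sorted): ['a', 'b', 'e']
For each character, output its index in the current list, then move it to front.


MTF encoding:
'a': index 0 in ['a', 'b', 'e'] -> ['a', 'b', 'e']
'e': index 2 in ['a', 'b', 'e'] -> ['e', 'a', 'b']
'a': index 1 in ['e', 'a', 'b'] -> ['a', 'e', 'b']
'e': index 1 in ['a', 'e', 'b'] -> ['e', 'a', 'b']
'e': index 0 in ['e', 'a', 'b'] -> ['e', 'a', 'b']
'a': index 1 in ['e', 'a', 'b'] -> ['a', 'e', 'b']
'b': index 2 in ['a', 'e', 'b'] -> ['b', 'a', 'e']


Output: [0, 2, 1, 1, 0, 1, 2]


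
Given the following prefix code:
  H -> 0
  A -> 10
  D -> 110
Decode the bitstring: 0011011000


Decoding step by step:
Bits 0 -> H
Bits 0 -> H
Bits 110 -> D
Bits 110 -> D
Bits 0 -> H
Bits 0 -> H


Decoded message: HHDDHH


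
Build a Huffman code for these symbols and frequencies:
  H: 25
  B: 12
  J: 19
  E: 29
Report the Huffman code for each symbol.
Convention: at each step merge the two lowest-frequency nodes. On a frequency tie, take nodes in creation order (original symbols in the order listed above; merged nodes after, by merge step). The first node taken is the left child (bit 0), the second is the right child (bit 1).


Huffman tree construction:
Step 1: Merge B(12) + J(19) = 31
Step 2: Merge H(25) + E(29) = 54
Step 3: Merge (B+J)(31) + (H+E)(54) = 85
Read each symbol's code off the tree from the root (left child = 0, right child = 1).

Codes:
  H: 10 (length 2)
  B: 00 (length 2)
  J: 01 (length 2)
  E: 11 (length 2)
Average code length: 170/85 = 2.0000 bits/symbol


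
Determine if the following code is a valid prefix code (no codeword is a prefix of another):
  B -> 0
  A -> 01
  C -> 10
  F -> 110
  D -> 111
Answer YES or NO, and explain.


Checking each pair (does one codeword prefix another?):
  B='0' vs A='01': prefix -- VIOLATION

NO -- this is NOT a valid prefix code. B (0) is a prefix of A (01).


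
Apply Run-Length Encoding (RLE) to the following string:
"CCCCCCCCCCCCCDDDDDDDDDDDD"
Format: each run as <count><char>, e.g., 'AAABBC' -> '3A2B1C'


Scanning runs left to right:
  i=0: run of 'C' x 13 -> '13C'
  i=13: run of 'D' x 12 -> '12D'

RLE = 13C12D


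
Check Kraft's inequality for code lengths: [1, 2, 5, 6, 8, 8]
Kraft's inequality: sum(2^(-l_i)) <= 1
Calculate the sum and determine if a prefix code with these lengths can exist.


Sum = 2^(-1) + 2^(-2) + 2^(-5) + 2^(-6) + 2^(-8) + 2^(-8)
    = 0.5 + 0.25 + 0.03125 + 0.015625 + 0.00390625 + 0.00390625
    = 206/256 = 0.8046875
Since 0.8046875 <= 1, Kraft's inequality IS satisfied.
A prefix code with these lengths CAN exist.

Kraft sum = 0.8046875. Satisfied.


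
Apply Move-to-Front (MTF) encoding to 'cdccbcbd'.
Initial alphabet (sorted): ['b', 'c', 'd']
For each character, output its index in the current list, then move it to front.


MTF encoding:
'c': index 1 in ['b', 'c', 'd'] -> ['c', 'b', 'd']
'd': index 2 in ['c', 'b', 'd'] -> ['d', 'c', 'b']
'c': index 1 in ['d', 'c', 'b'] -> ['c', 'd', 'b']
'c': index 0 in ['c', 'd', 'b'] -> ['c', 'd', 'b']
'b': index 2 in ['c', 'd', 'b'] -> ['b', 'c', 'd']
'c': index 1 in ['b', 'c', 'd'] -> ['c', 'b', 'd']
'b': index 1 in ['c', 'b', 'd'] -> ['b', 'c', 'd']
'd': index 2 in ['b', 'c', 'd'] -> ['d', 'b', 'c']


Output: [1, 2, 1, 0, 2, 1, 1, 2]


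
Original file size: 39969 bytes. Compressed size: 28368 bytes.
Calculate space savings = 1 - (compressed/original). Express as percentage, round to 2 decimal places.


ratio = compressed/original = 28368/39969 = 0.70975
savings = 1 - ratio = 1 - 0.70975 = 0.29025
as a percentage: 0.29025 * 100 = 29.02%

Space savings = 1 - 28368/39969 = 29.02%


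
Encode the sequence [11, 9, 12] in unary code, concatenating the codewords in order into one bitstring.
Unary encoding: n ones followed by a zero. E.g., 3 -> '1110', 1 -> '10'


Encode each number as n ones followed by a terminating 0:
  11 -> 111111111110 (12 bits)
  9 -> 1111111110 (10 bits)
  12 -> 1111111111110 (13 bits)
Total length = 12 + 10 + 13 = 35 bits.

Unary([11, 9, 12]) = 11111111111011111111101111111111110 (35 bits)


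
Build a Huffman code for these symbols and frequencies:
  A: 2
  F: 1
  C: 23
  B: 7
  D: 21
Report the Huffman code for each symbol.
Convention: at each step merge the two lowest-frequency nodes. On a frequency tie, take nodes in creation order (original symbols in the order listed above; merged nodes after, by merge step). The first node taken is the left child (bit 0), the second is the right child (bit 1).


Huffman tree construction:
Step 1: Merge F(1) + A(2) = 3
Step 2: Merge (F+A)(3) + B(7) = 10
Step 3: Merge ((F+A)+B)(10) + D(21) = 31
Step 4: Merge C(23) + (((F+A)+B)+D)(31) = 54
Read each symbol's code off the tree from the root (left child = 0, right child = 1).

Codes:
  A: 1001 (length 4)
  F: 1000 (length 4)
  C: 0 (length 1)
  B: 101 (length 3)
  D: 11 (length 2)
Average code length: 98/54 = 1.8148 bits/symbol
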